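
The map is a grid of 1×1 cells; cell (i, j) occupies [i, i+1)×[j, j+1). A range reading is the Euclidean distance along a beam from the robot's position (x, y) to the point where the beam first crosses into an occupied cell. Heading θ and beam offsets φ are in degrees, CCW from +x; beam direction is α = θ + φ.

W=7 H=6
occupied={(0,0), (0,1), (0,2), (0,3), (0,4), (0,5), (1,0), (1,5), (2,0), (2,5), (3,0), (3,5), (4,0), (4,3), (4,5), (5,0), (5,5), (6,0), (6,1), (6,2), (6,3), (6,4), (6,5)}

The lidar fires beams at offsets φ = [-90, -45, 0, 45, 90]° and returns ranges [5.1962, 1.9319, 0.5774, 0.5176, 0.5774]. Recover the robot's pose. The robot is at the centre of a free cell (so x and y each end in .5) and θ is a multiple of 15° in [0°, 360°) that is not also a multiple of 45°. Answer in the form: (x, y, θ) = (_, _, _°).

(x, y, θ) = (5.5, 1.5, 240°)

Enumerate (i+0.5, j+0.5, θ) over the 19 free cells and 16 admissible headings. For each, cast all 5 beams and compare to the given ranges.
  (2.5, 4.5, 285°): beam 1 = 1.5529 ≠ 5.1962 ✗
  (1.5, 4.5, 75°): beam 1 = 2.5882 ≠ 5.1962 ✗
  (4.5, 4.5, 15°): beam 1 = 0.5176 ≠ 5.1962 ✗
  (1.5, 2.5, 255°): beam 1 = 0.5176 ≠ 5.1962 ✗
  (3.5, 3.5, 255°): beam 1 = 2.5882 ≠ 5.1962 ✗
  …
  (5.5, 1.5, 240°): r_1=5.1962, r_2=1.9319, r_3=0.5774, r_4=0.5176, r_5=0.5774 — all match ✓
No second candidate reproduces the full scan.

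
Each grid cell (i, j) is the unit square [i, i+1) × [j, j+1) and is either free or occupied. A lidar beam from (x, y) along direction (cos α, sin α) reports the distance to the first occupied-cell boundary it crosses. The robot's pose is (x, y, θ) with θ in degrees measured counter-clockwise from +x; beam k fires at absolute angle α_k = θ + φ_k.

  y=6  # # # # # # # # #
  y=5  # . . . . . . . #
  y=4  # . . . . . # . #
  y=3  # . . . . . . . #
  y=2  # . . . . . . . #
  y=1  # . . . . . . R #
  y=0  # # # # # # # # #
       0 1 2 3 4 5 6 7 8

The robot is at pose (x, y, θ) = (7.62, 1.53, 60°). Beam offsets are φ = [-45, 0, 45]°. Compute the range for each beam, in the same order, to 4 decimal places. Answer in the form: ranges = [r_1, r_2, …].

ranges = [0.3934, 0.7600, 2.5571]

beam 1: φ=-45°, α=15°
  d=(0.9659,0.2588)  start (7,1)  tX=0.3934 tY=1.8159  stride 1/|dx|=1.0353 1/|dy|=3.8637
    cross x-line → (8,1), t=0.3934 (wall)
  → r_1 = 0.3934
beam 2: φ=0°, α=60°
  d=(0.5000,0.8660)  start (7,1)  tX=0.7600 tY=0.5427  stride 1/|dx|=2.0000 1/|dy|=1.1547
    cross y-line → (7,2), t=0.5427
    cross x-line → (8,2), t=0.7600 (wall)
  → r_2 = 0.7600
beam 3: φ=45°, α=105°
  d=(-0.2588,0.9659)  start (7,1)  tX=2.3955 tY=0.4866  stride 1/|dx|=3.8637 1/|dy|=1.0353
    cross y-line → (7,2), t=0.4866
    cross y-line → (7,3), t=1.5219
    cross x-line → (6,3), t=2.3955
    cross y-line → (6,4), t=2.5571 (wall)
  → r_3 = 2.5571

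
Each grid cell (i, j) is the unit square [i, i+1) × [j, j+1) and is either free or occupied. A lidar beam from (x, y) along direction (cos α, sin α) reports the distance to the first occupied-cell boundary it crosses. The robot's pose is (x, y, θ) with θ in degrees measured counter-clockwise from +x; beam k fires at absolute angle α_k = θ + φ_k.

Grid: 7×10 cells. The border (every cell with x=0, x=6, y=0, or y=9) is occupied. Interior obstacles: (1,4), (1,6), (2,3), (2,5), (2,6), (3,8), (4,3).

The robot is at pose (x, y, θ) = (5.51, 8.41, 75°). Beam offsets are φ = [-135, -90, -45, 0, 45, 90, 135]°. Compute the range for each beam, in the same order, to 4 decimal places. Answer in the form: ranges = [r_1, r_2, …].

ranges = [0.9800, 0.5073, 0.5658, 0.6108, 0.6813, 1.5633, 2.8983]

beam 1: φ=-135°, α=300°
  cosα=0.5000 sinα=-0.8660 | (5,8) | tMaxX 0.9800 tMaxY 0.4734 | tΔX 2.0000 tΔY 1.1547
    t=0.4734 [y] (5,7)
    t=0.9800 [x] (6,7) — stop
  → r_1 = 0.9800
beam 2: φ=-90°, α=345°
  cosα=0.9659 sinα=-0.2588 | (5,8) | tMaxX 0.5073 tMaxY 1.5841 | tΔX 1.0353 tΔY 3.8637
    t=0.5073 [x] (6,8) — stop
  → r_2 = 0.5073
beam 3: φ=-45°, α=30°
  cosα=0.8660 sinα=0.5000 | (5,8) | tMaxX 0.5658 tMaxY 1.1800 | tΔX 1.1547 tΔY 2.0000
    t=0.5658 [x] (6,8) — stop
  → r_3 = 0.5658
beam 4: φ=0°, α=75°
  cosα=0.2588 sinα=0.9659 | (5,8) | tMaxX 1.8932 tMaxY 0.6108 | tΔX 3.8637 tΔY 1.0353
    t=0.6108 [y] (5,9) — stop
  → r_4 = 0.6108
beam 5: φ=45°, α=120°
  cosα=-0.5000 sinα=0.8660 | (5,8) | tMaxX 1.0200 tMaxY 0.6813 | tΔX 2.0000 tΔY 1.1547
    t=0.6813 [y] (5,9) — stop
  → r_5 = 0.6813
beam 6: φ=90°, α=165°
  cosα=-0.9659 sinα=0.2588 | (5,8) | tMaxX 0.5280 tMaxY 2.2796 | tΔX 1.0353 tΔY 3.8637
    t=0.5280 [x] (4,8)
    t=1.5633 [x] (3,8) — stop
  → r_6 = 1.5633
beam 7: φ=135°, α=210°
  cosα=-0.8660 sinα=-0.5000 | (5,8) | tMaxX 0.5889 tMaxY 0.8200 | tΔX 1.1547 tΔY 2.0000
    t=0.5889 [x] (4,8)
    t=0.8200 [y] (4,7)
    t=1.7436 [x] (3,7)
    t=2.8200 [y] (3,6)
    t=2.8983 [x] (2,6) — stop
  → r_7 = 2.8983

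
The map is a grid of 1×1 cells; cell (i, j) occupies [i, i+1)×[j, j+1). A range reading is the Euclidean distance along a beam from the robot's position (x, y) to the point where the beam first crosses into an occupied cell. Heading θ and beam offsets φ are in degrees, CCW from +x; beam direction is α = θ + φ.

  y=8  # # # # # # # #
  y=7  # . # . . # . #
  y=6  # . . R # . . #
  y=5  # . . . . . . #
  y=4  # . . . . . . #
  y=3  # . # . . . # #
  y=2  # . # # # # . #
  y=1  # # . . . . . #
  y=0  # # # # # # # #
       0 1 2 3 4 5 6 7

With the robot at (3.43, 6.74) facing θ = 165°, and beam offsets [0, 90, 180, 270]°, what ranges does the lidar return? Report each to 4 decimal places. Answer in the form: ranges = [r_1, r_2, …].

beam 1: φ=0°, α=165°
  direction (-0.9659, 0.2588); cell (3,6); t to first gridline: x 0.4452, y 1.0046 (then +1.0353 / +3.8637)
    (2,6) via x @ 0.4452
    (2,7) via y @ 1.0046  # hit
  → r_1 = 1.0046
beam 2: φ=90°, α=255°
  direction (-0.2588, -0.9659); cell (3,6); t to first gridline: x 1.6614, y 0.7661 (then +3.8637 / +1.0353)
    (3,5) via y @ 0.7661
    (2,5) via x @ 1.6614
    (2,4) via y @ 1.8014
    (2,3) via y @ 2.8367  # hit
  → r_2 = 2.8367
beam 3: φ=180°, α=345°
  direction (0.9659, -0.2588); cell (3,6); t to first gridline: x 0.5901, y 2.8591 (then +1.0353 / +3.8637)
    (4,6) via x @ 0.5901  # hit
  → r_3 = 0.5901
beam 4: φ=270°, α=75°
  direction (0.2588, 0.9659); cell (3,6); t to first gridline: x 2.2023, y 0.2692 (then +3.8637 / +1.0353)
    (3,7) via y @ 0.2692
    (3,8) via y @ 1.3044  # hit
  → r_4 = 1.3044

ranges = [1.0046, 2.8367, 0.5901, 1.3044]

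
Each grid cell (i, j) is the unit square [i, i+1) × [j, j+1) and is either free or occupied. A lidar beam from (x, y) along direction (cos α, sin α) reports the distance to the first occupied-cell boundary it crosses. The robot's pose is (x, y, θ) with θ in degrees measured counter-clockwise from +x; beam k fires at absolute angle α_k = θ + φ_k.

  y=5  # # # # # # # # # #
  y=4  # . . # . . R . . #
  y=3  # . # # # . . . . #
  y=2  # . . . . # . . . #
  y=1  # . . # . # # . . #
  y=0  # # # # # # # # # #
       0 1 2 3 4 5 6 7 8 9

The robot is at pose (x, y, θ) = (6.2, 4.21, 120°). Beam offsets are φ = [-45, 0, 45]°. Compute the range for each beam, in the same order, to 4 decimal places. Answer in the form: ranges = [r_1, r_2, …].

ranges = [0.8179, 0.9122, 2.2776]

beam 1: φ=-45°, α=75°
  dir = (cos 75°, sin 75°) = (0.2588, 0.9659); from cell (6,4)
  next x-line at t=3.0910, next y-line at t=0.8179; Δt_x=3.8637, Δt_y=1.0353
    y: enter (6,5) at t=0.8179 ← occupied
  → r_1 = 0.8179
beam 2: φ=0°, α=120°
  dir = (cos 120°, sin 120°) = (-0.5000, 0.8660); from cell (6,4)
  next x-line at t=0.4000, next y-line at t=0.9122; Δt_x=2.0000, Δt_y=1.1547
    x: enter (5,4) at t=0.4000
    y: enter (5,5) at t=0.9122 ← occupied
  → r_2 = 0.9122
beam 3: φ=45°, α=165°
  dir = (cos 165°, sin 165°) = (-0.9659, 0.2588); from cell (6,4)
  next x-line at t=0.2071, next y-line at t=3.0523; Δt_x=1.0353, Δt_y=3.8637
    x: enter (5,4) at t=0.2071
    x: enter (4,4) at t=1.2423
    x: enter (3,4) at t=2.2776 ← occupied
  → r_3 = 2.2776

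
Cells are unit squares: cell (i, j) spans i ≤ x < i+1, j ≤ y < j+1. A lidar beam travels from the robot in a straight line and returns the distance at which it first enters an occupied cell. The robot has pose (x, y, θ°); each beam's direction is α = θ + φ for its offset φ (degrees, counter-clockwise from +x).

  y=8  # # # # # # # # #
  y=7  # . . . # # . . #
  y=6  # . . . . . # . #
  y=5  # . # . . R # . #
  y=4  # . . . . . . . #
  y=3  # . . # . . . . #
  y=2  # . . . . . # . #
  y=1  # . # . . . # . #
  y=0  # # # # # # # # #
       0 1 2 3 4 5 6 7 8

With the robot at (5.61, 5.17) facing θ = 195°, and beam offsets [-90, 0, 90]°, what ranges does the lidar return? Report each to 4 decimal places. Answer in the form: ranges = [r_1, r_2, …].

beam 1: φ=-90°, α=105°
  dir = (cos 105°, sin 105°) = (-0.2588, 0.9659); from cell (5,5)
  next x-line at t=2.3569, next y-line at t=0.8593; Δt_x=3.8637, Δt_y=1.0353
    y: enter (5,6) at t=0.8593
    y: enter (5,7) at t=1.8946 ← occupied
  → r_1 = 1.8946
beam 2: φ=0°, α=195°
  dir = (cos 195°, sin 195°) = (-0.9659, -0.2588); from cell (5,5)
  next x-line at t=0.6315, next y-line at t=0.6568; Δt_x=1.0353, Δt_y=3.8637
    x: enter (4,5) at t=0.6315
    y: enter (4,4) at t=0.6568
    x: enter (3,4) at t=1.6668
    x: enter (2,4) at t=2.7021
    x: enter (1,4) at t=3.7373
    y: enter (1,3) at t=4.5205
    x: enter (0,3) at t=4.7726 ← occupied
  → r_2 = 4.7726
beam 3: φ=90°, α=285°
  dir = (cos 285°, sin 285°) = (0.2588, -0.9659); from cell (5,5)
  next x-line at t=1.5068, next y-line at t=0.1760; Δt_x=3.8637, Δt_y=1.0353
    y: enter (5,4) at t=0.1760
    y: enter (5,3) at t=1.2113
    x: enter (6,3) at t=1.5068
    y: enter (6,2) at t=2.2465 ← occupied
  → r_3 = 2.2465

ranges = [1.8946, 4.7726, 2.2465]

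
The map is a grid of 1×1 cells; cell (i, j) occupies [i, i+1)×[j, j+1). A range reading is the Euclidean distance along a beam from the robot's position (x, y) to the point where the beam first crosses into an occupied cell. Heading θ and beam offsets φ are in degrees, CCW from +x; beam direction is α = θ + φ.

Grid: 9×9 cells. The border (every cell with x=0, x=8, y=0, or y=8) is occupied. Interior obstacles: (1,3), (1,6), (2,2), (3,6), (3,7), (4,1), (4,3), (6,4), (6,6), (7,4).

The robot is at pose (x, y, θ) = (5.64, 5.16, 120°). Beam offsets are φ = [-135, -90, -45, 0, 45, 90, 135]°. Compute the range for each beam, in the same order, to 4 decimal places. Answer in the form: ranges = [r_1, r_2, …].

ranges = [0.6182, 2.7251, 1.3909, 3.2793, 3.7684, 4.2031, 3.2715]

beam 1: φ=-135°, α=345°
  direction (0.9659, -0.2588); cell (5,5); t to first gridline: x 0.3727, y 0.6182 (then +1.0353 / +3.8637)
    (6,5) via x @ 0.3727
    (6,4) via y @ 0.6182  # hit
  → r_1 = 0.6182
beam 2: φ=-90°, α=30°
  direction (0.8660, 0.5000); cell (5,5); t to first gridline: x 0.4157, y 1.6800 (then +1.1547 / +2.0000)
    (6,5) via x @ 0.4157
    (7,5) via x @ 1.5704
    (7,6) via y @ 1.6800
    (8,6) via x @ 2.7251  # hit
  → r_2 = 2.7251
beam 3: φ=-45°, α=75°
  direction (0.2588, 0.9659); cell (5,5); t to first gridline: x 1.3909, y 0.8696 (then +3.8637 / +1.0353)
    (5,6) via y @ 0.8696
    (6,6) via x @ 1.3909  # hit
  → r_3 = 1.3909
beam 4: φ=0°, α=120°
  direction (-0.5000, 0.8660); cell (5,5); t to first gridline: x 1.2800, y 0.9699 (then +2.0000 / +1.1547)
    (5,6) via y @ 0.9699
    (4,6) via x @ 1.2800
    (4,7) via y @ 2.1246
    (4,8) via y @ 3.2793  # hit
  → r_4 = 3.2793
beam 5: φ=45°, α=165°
  direction (-0.9659, 0.2588); cell (5,5); t to first gridline: x 0.6626, y 3.2455 (then +1.0353 / +3.8637)
    (4,5) via x @ 0.6626
    (3,5) via x @ 1.6979
    (2,5) via x @ 2.7331
    (2,6) via y @ 3.2455
    (1,6) via x @ 3.7684  # hit
  → r_5 = 3.7684
beam 6: φ=90°, α=210°
  direction (-0.8660, -0.5000); cell (5,5); t to first gridline: x 0.7390, y 0.3200 (then +1.1547 / +2.0000)
    (5,4) via y @ 0.3200
    (4,4) via x @ 0.7390
    (3,4) via x @ 1.8937
    (3,3) via y @ 2.3200
    (2,3) via x @ 3.0484
    (1,3) via x @ 4.2031  # hit
  → r_6 = 4.2031
beam 7: φ=135°, α=255°
  direction (-0.2588, -0.9659); cell (5,5); t to first gridline: x 2.4728, y 0.1656 (then +3.8637 / +1.0353)
    (5,4) via y @ 0.1656
    (5,3) via y @ 1.2009
    (5,2) via y @ 2.2362
    (4,2) via x @ 2.4728
    (4,1) via y @ 3.2715  # hit
  → r_7 = 3.2715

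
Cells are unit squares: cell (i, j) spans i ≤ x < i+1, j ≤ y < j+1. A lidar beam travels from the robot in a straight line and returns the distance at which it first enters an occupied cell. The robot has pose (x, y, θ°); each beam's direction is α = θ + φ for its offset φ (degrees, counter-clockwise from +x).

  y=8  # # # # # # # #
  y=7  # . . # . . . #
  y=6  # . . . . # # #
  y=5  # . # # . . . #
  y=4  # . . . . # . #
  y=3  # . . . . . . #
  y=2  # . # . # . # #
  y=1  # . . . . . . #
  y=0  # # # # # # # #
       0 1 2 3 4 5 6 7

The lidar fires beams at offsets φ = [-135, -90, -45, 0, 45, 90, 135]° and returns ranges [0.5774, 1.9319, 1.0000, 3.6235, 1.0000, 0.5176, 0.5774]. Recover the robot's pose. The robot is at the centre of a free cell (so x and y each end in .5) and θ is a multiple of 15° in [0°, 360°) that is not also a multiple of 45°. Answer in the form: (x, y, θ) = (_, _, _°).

(x, y, θ) = (1.5, 1.5, 75°)

Candidates: 33 free-cell centres × 16 headings = 528 poses. Raycast each; keep the one whose scan matches to 4 dp.
  (3.5, 3.5, 120°): beam 1 = 2.5882 ≠ 0.5774 ✗
  (1.5, 4.5, 75°): beam 1 = 1.7321 ≠ 0.5774 ✗
  (1.5, 1.5, 15°): beam 2 = 0.5176 ≠ 1.9319 ✗
  (4.5, 4.5, 195°): beam 1 = 1.7321 ≠ 0.5774 ✗
  …
  (1.5, 1.5, 75°): r_1=0.5774, r_2=1.9319, r_3=1.0000, r_4=3.6235, r_5=1.0000, r_6=0.5176, r_7=0.5774 — all match ✓
Unique over the lattice → pose = (1.5, 1.5, 75°).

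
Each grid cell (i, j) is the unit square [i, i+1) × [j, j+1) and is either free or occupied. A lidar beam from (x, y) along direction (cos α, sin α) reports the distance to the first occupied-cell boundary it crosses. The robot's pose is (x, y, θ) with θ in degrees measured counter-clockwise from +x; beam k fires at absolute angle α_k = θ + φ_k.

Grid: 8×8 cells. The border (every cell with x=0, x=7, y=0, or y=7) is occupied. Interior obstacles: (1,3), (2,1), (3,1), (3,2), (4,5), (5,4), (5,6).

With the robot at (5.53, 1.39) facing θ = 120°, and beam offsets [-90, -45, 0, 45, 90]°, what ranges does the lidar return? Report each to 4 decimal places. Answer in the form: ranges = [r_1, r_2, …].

beam 1: φ=-90°, α=30°
  dir = (cos 30°, sin 30°) = (0.8660, 0.5000); from cell (5,1)
  next x-line at t=0.5427, next y-line at t=1.2200; Δt_x=1.1547, Δt_y=2.0000
    x: enter (6,1) at t=0.5427
    y: enter (6,2) at t=1.2200
    x: enter (7,2) at t=1.6974 ← occupied
  → r_1 = 1.6974
beam 2: φ=-45°, α=75°
  dir = (cos 75°, sin 75°) = (0.2588, 0.9659); from cell (5,1)
  next x-line at t=1.8159, next y-line at t=0.6315; Δt_x=3.8637, Δt_y=1.0353
    y: enter (5,2) at t=0.6315
    y: enter (5,3) at t=1.6668
    x: enter (6,3) at t=1.8159
    y: enter (6,4) at t=2.7021
    y: enter (6,5) at t=3.7373
    y: enter (6,6) at t=4.7726
    x: enter (7,6) at t=5.6796 ← occupied
  → r_2 = 5.6796
beam 3: φ=0°, α=120°
  dir = (cos 120°, sin 120°) = (-0.5000, 0.8660); from cell (5,1)
  next x-line at t=1.0600, next y-line at t=0.7044; Δt_x=2.0000, Δt_y=1.1547
    y: enter (5,2) at t=0.7044
    x: enter (4,2) at t=1.0600
    y: enter (4,3) at t=1.8591
    y: enter (4,4) at t=3.0138
    x: enter (3,4) at t=3.0600
    y: enter (3,5) at t=4.1685
    x: enter (2,5) at t=5.0600
    y: enter (2,6) at t=5.3232
    y: enter (2,7) at t=6.4779 ← occupied
  → r_3 = 6.4779
beam 4: φ=45°, α=165°
  dir = (cos 165°, sin 165°) = (-0.9659, 0.2588); from cell (5,1)
  next x-line at t=0.5487, next y-line at t=2.3569; Δt_x=1.0353, Δt_y=3.8637
    x: enter (4,1) at t=0.5487
    x: enter (3,1) at t=1.5840 ← occupied
  → r_4 = 1.5840
beam 5: φ=90°, α=210°
  dir = (cos 210°, sin 210°) = (-0.8660, -0.5000); from cell (5,1)
  next x-line at t=0.6120, next y-line at t=0.7800; Δt_x=1.1547, Δt_y=2.0000
    x: enter (4,1) at t=0.6120
    y: enter (4,0) at t=0.7800 ← occupied
  → r_5 = 0.7800

ranges = [1.6974, 5.6796, 6.4779, 1.5840, 0.7800]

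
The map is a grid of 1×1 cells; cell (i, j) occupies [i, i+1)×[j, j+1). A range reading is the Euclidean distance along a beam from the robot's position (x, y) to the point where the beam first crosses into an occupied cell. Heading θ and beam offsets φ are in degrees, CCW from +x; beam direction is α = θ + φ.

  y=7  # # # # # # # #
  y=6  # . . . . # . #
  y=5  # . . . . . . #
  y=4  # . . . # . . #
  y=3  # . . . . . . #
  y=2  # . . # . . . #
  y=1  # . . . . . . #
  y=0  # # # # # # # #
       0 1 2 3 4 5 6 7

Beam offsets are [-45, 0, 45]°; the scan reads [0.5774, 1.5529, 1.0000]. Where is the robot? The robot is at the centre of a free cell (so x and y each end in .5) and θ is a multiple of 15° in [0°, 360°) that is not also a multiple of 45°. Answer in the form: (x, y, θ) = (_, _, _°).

(x, y, θ) = (6.5, 5.5, 75°)

Candidates: 33 free-cell centres × 16 headings = 528 poses. Raycast each; keep the one whose scan matches to 4 dp.
  (5.5, 5.5, 195°): beam 1 = 3.0000 ≠ 0.5774 ✗
  (2.5, 4.5, 30°): beam 1 = 1.5529 ≠ 0.5774 ✗
  (4.5, 2.5, 330°): beam 1 = 1.5529 ≠ 0.5774 ✗
  (3.5, 6.5, 150°): beam 1 = 0.5176 ≠ 0.5774 ✗
  …
  (6.5, 5.5, 75°): r_1=0.5774, r_2=1.5529, r_3=1.0000 — all match ✓
No second candidate reproduces the full scan.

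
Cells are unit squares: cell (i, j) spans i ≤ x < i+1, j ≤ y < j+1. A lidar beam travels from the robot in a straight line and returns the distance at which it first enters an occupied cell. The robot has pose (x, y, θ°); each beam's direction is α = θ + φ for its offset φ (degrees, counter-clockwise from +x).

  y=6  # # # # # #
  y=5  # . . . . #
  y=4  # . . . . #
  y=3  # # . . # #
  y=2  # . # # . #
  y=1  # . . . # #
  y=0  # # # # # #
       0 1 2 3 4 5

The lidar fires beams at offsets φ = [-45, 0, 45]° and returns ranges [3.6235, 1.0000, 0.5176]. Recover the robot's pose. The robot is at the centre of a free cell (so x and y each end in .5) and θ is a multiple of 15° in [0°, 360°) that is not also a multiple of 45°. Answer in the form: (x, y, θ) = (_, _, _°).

(x, y, θ) = (1.5, 5.5, 30°)

Enumerate (i+0.5, j+0.5, θ) over the 15 free cells and 16 admissible headings. For each, cast all 3 beams and compare to the given ranges.
  (1.5, 5.5, 150°): beam 1 = 0.5176 ≠ 3.6235 ✗
  (1.5, 5.5, 255°): beam 1 = 0.5774 ≠ 3.6235 ✗
  (2.5, 4.5, 345°): beam 1 = 1.7321 ≠ 3.6235 ✗
  (1.5, 2.5, 195°): beam 1 = 0.5774 ≠ 3.6235 ✗
  …
  (1.5, 5.5, 30°): r_1=3.6235, r_2=1.0000, r_3=0.5176 — all match ✓
No second candidate reproduces the full scan.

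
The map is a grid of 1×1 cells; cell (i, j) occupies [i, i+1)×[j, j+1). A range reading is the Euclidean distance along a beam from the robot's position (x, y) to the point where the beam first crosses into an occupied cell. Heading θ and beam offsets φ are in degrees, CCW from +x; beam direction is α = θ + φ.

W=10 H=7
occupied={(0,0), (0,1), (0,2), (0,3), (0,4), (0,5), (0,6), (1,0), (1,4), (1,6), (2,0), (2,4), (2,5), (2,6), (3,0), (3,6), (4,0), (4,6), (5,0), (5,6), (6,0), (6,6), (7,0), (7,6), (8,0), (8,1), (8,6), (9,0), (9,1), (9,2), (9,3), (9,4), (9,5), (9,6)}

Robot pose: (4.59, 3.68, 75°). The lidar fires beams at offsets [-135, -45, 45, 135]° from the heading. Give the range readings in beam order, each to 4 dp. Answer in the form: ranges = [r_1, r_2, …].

beam 1: φ=-135°, α=300°
  dir = (cos 300°, sin 300°) = (0.5000, -0.8660); from cell (4,3)
  next x-line at t=0.8200, next y-line at t=0.7852; Δt_x=2.0000, Δt_y=1.1547
    y: enter (4,2) at t=0.7852
    x: enter (5,2) at t=0.8200
    y: enter (5,1) at t=1.9399
    x: enter (6,1) at t=2.8200
    y: enter (6,0) at t=3.0946 ← occupied
  → r_1 = 3.0946
beam 2: φ=-45°, α=30°
  dir = (cos 30°, sin 30°) = (0.8660, 0.5000); from cell (4,3)
  next x-line at t=0.4734, next y-line at t=0.6400; Δt_x=1.1547, Δt_y=2.0000
    x: enter (5,3) at t=0.4734
    y: enter (5,4) at t=0.6400
    x: enter (6,4) at t=1.6281
    y: enter (6,5) at t=2.6400
    x: enter (7,5) at t=2.7828
    x: enter (8,5) at t=3.9375
    y: enter (8,6) at t=4.6400 ← occupied
  → r_2 = 4.6400
beam 3: φ=45°, α=120°
  dir = (cos 120°, sin 120°) = (-0.5000, 0.8660); from cell (4,3)
  next x-line at t=1.1800, next y-line at t=0.3695; Δt_x=2.0000, Δt_y=1.1547
    y: enter (4,4) at t=0.3695
    x: enter (3,4) at t=1.1800
    y: enter (3,5) at t=1.5242
    y: enter (3,6) at t=2.6789 ← occupied
  → r_3 = 2.6789
beam 4: φ=135°, α=210°
  dir = (cos 210°, sin 210°) = (-0.8660, -0.5000); from cell (4,3)
  next x-line at t=0.6813, next y-line at t=1.3600; Δt_x=1.1547, Δt_y=2.0000
    x: enter (3,3) at t=0.6813
    y: enter (3,2) at t=1.3600
    x: enter (2,2) at t=1.8360
    x: enter (1,2) at t=2.9907
    y: enter (1,1) at t=3.3600
    x: enter (0,1) at t=4.1454 ← occupied
  → r_4 = 4.1454

ranges = [3.0946, 4.6400, 2.6789, 4.1454]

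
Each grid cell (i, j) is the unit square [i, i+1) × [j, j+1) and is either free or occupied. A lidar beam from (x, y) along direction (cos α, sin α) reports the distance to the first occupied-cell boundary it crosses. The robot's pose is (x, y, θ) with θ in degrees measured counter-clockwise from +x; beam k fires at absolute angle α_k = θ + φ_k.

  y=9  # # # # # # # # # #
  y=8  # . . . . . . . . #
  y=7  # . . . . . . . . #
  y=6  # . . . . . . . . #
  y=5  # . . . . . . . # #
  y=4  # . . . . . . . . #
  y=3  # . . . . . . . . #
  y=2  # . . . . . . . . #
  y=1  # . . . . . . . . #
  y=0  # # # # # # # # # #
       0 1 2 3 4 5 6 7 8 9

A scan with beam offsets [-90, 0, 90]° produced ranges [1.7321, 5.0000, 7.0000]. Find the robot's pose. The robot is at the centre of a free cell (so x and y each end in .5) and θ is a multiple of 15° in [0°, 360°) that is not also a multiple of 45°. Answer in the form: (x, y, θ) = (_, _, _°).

(x, y, θ) = (4.5, 2.5, 30°)

The pose lattice has 63·16 = 1008 candidates. Test each by forward raycasting.
  (4.5, 1.5, 240°): beam 1 = 4.0415 ≠ 1.7321 ✗
  (3.5, 6.5, 120°): beam 1 = 5.0000 ≠ 1.7321 ✗
  (8.5, 4.5, 345°): beam 1 = 3.6235 ≠ 1.7321 ✗
  …
  (4.5, 2.5, 30°): r_1=1.7321, r_2=5.0000, r_3=7.0000 — all match ✓
Only this pose fits every beam.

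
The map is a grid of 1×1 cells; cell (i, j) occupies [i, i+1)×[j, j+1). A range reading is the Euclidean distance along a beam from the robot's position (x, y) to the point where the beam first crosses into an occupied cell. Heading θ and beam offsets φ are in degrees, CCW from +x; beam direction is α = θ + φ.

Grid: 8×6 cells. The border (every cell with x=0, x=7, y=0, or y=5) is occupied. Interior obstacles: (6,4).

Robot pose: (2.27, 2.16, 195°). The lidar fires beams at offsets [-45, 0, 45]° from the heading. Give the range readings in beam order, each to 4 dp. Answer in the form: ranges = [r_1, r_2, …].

beam 1: φ=-45°, α=150°
  dir = (cos 150°, sin 150°) = (-0.8660, 0.5000); from cell (2,2)
  next x-line at t=0.3118, next y-line at t=1.6800; Δt_x=1.1547, Δt_y=2.0000
    x: enter (1,2) at t=0.3118
    x: enter (0,2) at t=1.4665 ← occupied
  → r_1 = 1.4665
beam 2: φ=0°, α=195°
  dir = (cos 195°, sin 195°) = (-0.9659, -0.2588); from cell (2,2)
  next x-line at t=0.2795, next y-line at t=0.6182; Δt_x=1.0353, Δt_y=3.8637
    x: enter (1,2) at t=0.2795
    y: enter (1,1) at t=0.6182
    x: enter (0,1) at t=1.3148 ← occupied
  → r_2 = 1.3148
beam 3: φ=45°, α=240°
  dir = (cos 240°, sin 240°) = (-0.5000, -0.8660); from cell (2,2)
  next x-line at t=0.5400, next y-line at t=0.1848; Δt_x=2.0000, Δt_y=1.1547
    y: enter (2,1) at t=0.1848
    x: enter (1,1) at t=0.5400
    y: enter (1,0) at t=1.3395 ← occupied
  → r_3 = 1.3395

ranges = [1.4665, 1.3148, 1.3395]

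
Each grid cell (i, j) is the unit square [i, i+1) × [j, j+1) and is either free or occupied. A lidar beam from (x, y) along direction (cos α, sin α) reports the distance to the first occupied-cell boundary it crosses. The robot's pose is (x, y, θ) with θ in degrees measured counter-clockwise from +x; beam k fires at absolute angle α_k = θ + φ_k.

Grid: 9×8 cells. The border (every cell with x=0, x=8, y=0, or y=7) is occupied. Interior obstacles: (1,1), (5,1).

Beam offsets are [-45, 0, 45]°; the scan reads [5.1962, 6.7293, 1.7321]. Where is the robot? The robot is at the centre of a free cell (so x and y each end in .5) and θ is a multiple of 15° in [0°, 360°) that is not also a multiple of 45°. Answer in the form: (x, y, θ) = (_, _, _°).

The pose lattice has 40·16 = 640 candidates. Test each by forward raycasting.
  (6.5, 3.5, 60°): beam 1 = 1.5529 ≠ 5.1962 ✗
  (7.5, 1.5, 165°): beam 1 = 6.3509 ≠ 5.1962 ✗
  (1.5, 2.5, 150°): beam 1 = 1.9319 ≠ 5.1962 ✗
  …
  (7.5, 2.5, 165°): r_1=5.1962, r_2=6.7293, r_3=1.7321 — all match ✓
No second candidate reproduces the full scan.

(x, y, θ) = (7.5, 2.5, 165°)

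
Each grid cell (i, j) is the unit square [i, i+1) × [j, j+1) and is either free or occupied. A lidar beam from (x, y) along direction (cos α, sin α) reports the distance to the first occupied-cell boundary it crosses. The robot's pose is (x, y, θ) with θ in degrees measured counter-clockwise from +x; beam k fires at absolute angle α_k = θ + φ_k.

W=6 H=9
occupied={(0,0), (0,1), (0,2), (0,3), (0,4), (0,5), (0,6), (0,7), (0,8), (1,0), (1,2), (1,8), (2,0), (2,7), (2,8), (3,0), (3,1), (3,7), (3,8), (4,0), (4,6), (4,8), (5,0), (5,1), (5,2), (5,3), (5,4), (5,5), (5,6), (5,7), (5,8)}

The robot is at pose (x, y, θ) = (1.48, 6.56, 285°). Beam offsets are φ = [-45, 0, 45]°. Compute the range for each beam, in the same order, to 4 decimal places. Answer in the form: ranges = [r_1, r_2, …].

beam 1: φ=-45°, α=240°
  cosα=-0.5000 sinα=-0.8660 | (1,6) | tMaxX 0.9600 tMaxY 0.6466 | tΔX 2.0000 tΔY 1.1547
    t=0.6466 [y] (1,5)
    t=0.9600 [x] (0,5) — stop
  → r_1 = 0.9600
beam 2: φ=0°, α=285°
  cosα=0.2588 sinα=-0.9659 | (1,6) | tMaxX 2.0091 tMaxY 0.5798 | tΔX 3.8637 tΔY 1.0353
    t=0.5798 [y] (1,5)
    t=1.6150 [y] (1,4)
    t=2.0091 [x] (2,4)
    t=2.6503 [y] (2,3)
    t=3.6856 [y] (2,2)
    t=4.7209 [y] (2,1)
    t=5.7561 [y] (2,0) — stop
  → r_2 = 5.7561
beam 3: φ=45°, α=330°
  cosα=0.8660 sinα=-0.5000 | (1,6) | tMaxX 0.6004 tMaxY 1.1200 | tΔX 1.1547 tΔY 2.0000
    t=0.6004 [x] (2,6)
    t=1.1200 [y] (2,5)
    t=1.7551 [x] (3,5)
    t=2.9098 [x] (4,5)
    t=3.1200 [y] (4,4)
    t=4.0645 [x] (5,4) — stop
  → r_3 = 4.0645

ranges = [0.9600, 5.7561, 4.0645]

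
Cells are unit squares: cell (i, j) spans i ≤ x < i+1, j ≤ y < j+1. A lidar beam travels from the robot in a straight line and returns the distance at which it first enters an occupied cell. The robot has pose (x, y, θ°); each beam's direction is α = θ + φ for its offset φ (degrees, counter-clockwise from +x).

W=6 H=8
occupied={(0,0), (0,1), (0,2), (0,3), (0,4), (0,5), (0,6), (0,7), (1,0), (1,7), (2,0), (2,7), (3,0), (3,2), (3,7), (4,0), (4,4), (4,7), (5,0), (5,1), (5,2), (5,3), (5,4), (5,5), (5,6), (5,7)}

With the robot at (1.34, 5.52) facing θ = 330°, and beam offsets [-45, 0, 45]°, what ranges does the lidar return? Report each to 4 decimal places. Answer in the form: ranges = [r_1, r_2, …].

ranges = [4.6794, 4.2262, 3.7891]

beam 1: φ=-45°, α=285°
  dir = (cos 285°, sin 285°) = (0.2588, -0.9659); from cell (1,5)
  next x-line at t=2.5500, next y-line at t=0.5383; Δt_x=3.8637, Δt_y=1.0353
    y: enter (1,4) at t=0.5383
    y: enter (1,3) at t=1.5736
    x: enter (2,3) at t=2.5500
    y: enter (2,2) at t=2.6089
    y: enter (2,1) at t=3.6442
    y: enter (2,0) at t=4.6794 ← occupied
  → r_1 = 4.6794
beam 2: φ=0°, α=330°
  dir = (cos 330°, sin 330°) = (0.8660, -0.5000); from cell (1,5)
  next x-line at t=0.7621, next y-line at t=1.0400; Δt_x=1.1547, Δt_y=2.0000
    x: enter (2,5) at t=0.7621
    y: enter (2,4) at t=1.0400
    x: enter (3,4) at t=1.9168
    y: enter (3,3) at t=3.0400
    x: enter (4,3) at t=3.0715
    x: enter (5,3) at t=4.2262 ← occupied
  → r_2 = 4.2262
beam 3: φ=45°, α=15°
  dir = (cos 15°, sin 15°) = (0.9659, 0.2588); from cell (1,5)
  next x-line at t=0.6833, next y-line at t=1.8546; Δt_x=1.0353, Δt_y=3.8637
    x: enter (2,5) at t=0.6833
    x: enter (3,5) at t=1.7186
    y: enter (3,6) at t=1.8546
    x: enter (4,6) at t=2.7538
    x: enter (5,6) at t=3.7891 ← occupied
  → r_3 = 3.7891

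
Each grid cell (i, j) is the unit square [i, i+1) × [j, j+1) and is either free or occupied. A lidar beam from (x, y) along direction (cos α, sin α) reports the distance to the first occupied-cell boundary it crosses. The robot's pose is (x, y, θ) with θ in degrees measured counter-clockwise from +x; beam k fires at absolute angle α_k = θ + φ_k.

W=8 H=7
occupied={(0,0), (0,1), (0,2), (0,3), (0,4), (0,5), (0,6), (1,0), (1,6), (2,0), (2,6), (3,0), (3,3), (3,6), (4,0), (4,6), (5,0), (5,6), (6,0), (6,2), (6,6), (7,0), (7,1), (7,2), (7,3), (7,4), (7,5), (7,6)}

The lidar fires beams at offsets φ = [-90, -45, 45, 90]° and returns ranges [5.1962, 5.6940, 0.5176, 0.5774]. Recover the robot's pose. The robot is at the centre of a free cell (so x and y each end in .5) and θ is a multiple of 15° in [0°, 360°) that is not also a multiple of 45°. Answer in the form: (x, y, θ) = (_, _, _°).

(x, y, θ) = (1.5, 5.5, 30°)

Enumerate (i+0.5, j+0.5, θ) over the 28 free cells and 16 admissible headings. For each, cast all 4 beams and compare to the given ranges.
  (1.5, 2.5, 285°): beam 1 = 0.5176 ≠ 5.1962 ✗
  (5.5, 3.5, 75°): beam 1 = 1.5529 ≠ 5.1962 ✗
  (1.5, 1.5, 15°): beam 1 = 0.5176 ≠ 5.1962 ✗
  (2.5, 1.5, 150°): beam 1 = 1.7321 ≠ 5.1962 ✗
  …
  (1.5, 5.5, 30°): r_1=5.1962, r_2=5.6940, r_3=0.5176, r_4=0.5774 — all match ✓
Unique over the lattice → pose = (1.5, 5.5, 30°).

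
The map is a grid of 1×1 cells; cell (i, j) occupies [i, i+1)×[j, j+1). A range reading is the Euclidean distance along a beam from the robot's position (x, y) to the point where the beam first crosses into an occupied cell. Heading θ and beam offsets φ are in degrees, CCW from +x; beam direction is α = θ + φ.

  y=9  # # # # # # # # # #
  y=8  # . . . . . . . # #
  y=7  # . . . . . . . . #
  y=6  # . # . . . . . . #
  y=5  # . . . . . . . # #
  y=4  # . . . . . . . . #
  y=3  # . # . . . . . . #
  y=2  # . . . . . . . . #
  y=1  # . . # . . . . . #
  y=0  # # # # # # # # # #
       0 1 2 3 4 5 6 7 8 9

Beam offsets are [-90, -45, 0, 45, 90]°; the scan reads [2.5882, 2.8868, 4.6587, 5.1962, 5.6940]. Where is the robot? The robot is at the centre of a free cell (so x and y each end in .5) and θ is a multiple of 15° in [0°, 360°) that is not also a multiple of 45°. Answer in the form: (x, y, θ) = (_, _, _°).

The pose lattice has 59·16 = 944 candidates. Test each by forward raycasting.
  (4.5, 1.5, 240°): beam 1 = 0.5774 ≠ 2.5882 ✗
  (7.5, 8.5, 60°): beam 1 = 0.5774 ≠ 2.5882 ✗
  (8.5, 3.5, 210°): beam 1 = 6.3509 ≠ 2.5882 ✗
  (8.5, 1.5, 150°): beam 1 = 1.0000 ≠ 2.5882 ✗
  (6.5, 3.5, 15°): beam 3 = 2.5882 ≠ 4.6587 ✗
  …
  (5.5, 6.5, 165°): r_1=2.5882, r_2=2.8868, r_3=4.6587, r_4=5.1962, r_5=5.6940 — all match ✓
Unique over the lattice → pose = (5.5, 6.5, 165°).

(x, y, θ) = (5.5, 6.5, 165°)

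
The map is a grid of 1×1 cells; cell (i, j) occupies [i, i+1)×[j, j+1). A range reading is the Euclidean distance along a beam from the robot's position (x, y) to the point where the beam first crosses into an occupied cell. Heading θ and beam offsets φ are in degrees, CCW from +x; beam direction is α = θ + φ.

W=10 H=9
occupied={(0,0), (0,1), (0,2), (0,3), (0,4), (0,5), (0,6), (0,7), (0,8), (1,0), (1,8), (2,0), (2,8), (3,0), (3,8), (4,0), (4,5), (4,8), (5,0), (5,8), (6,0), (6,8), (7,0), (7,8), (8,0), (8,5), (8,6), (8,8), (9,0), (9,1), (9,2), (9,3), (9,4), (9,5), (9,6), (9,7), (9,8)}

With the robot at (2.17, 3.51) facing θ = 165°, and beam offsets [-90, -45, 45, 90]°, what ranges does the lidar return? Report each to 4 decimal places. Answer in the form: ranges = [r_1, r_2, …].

ranges = [4.6484, 2.3400, 1.3510, 2.5985]

beam 1: φ=-90°, α=75°
  d=(0.2588,0.9659)  start (2,3)  tX=3.2069 tY=0.5073  stride 1/|dx|=3.8637 1/|dy|=1.0353
    cross y-line → (2,4), t=0.5073
    cross y-line → (2,5), t=1.5426
    cross y-line → (2,6), t=2.5778
    cross x-line → (3,6), t=3.2069
    cross y-line → (3,7), t=3.6131
    cross y-line → (3,8), t=4.6484 (wall)
  → r_1 = 4.6484
beam 2: φ=-45°, α=120°
  d=(-0.5000,0.8660)  start (2,3)  tX=0.3400 tY=0.5658  stride 1/|dx|=2.0000 1/|dy|=1.1547
    cross x-line → (1,3), t=0.3400
    cross y-line → (1,4), t=0.5658
    cross y-line → (1,5), t=1.7205
    cross x-line → (0,5), t=2.3400 (wall)
  → r_2 = 2.3400
beam 3: φ=45°, α=210°
  d=(-0.8660,-0.5000)  start (2,3)  tX=0.1963 tY=1.0200  stride 1/|dx|=1.1547 1/|dy|=2.0000
    cross x-line → (1,3), t=0.1963
    cross y-line → (1,2), t=1.0200
    cross x-line → (0,2), t=1.3510 (wall)
  → r_3 = 1.3510
beam 4: φ=90°, α=255°
  d=(-0.2588,-0.9659)  start (2,3)  tX=0.6568 tY=0.5280  stride 1/|dx|=3.8637 1/|dy|=1.0353
    cross y-line → (2,2), t=0.5280
    cross x-line → (1,2), t=0.6568
    cross y-line → (1,1), t=1.5633
    cross y-line → (1,0), t=2.5985 (wall)
  → r_4 = 2.5985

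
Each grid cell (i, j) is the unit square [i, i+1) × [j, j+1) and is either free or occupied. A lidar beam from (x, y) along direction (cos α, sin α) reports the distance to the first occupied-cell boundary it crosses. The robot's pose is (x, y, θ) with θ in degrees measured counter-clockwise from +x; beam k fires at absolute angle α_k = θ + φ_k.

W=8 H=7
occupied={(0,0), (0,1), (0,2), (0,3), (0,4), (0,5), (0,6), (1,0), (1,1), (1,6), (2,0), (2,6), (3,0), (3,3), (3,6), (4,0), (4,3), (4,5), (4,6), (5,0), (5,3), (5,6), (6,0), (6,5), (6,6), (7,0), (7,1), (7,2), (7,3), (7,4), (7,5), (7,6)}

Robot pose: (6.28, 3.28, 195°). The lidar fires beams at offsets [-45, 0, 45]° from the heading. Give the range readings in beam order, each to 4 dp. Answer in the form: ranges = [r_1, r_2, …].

ranges = [0.3233, 0.2899, 2.6327]

beam 1: φ=-45°, α=150°
  dir = (cos 150°, sin 150°) = (-0.8660, 0.5000); from cell (6,3)
  next x-line at t=0.3233, next y-line at t=1.4400; Δt_x=1.1547, Δt_y=2.0000
    x: enter (5,3) at t=0.3233 ← occupied
  → r_1 = 0.3233
beam 2: φ=0°, α=195°
  dir = (cos 195°, sin 195°) = (-0.9659, -0.2588); from cell (6,3)
  next x-line at t=0.2899, next y-line at t=1.0818; Δt_x=1.0353, Δt_y=3.8637
    x: enter (5,3) at t=0.2899 ← occupied
  → r_2 = 0.2899
beam 3: φ=45°, α=240°
  dir = (cos 240°, sin 240°) = (-0.5000, -0.8660); from cell (6,3)
  next x-line at t=0.5600, next y-line at t=0.3233; Δt_x=2.0000, Δt_y=1.1547
    y: enter (6,2) at t=0.3233
    x: enter (5,2) at t=0.5600
    y: enter (5,1) at t=1.4780
    x: enter (4,1) at t=2.5600
    y: enter (4,0) at t=2.6327 ← occupied
  → r_3 = 2.6327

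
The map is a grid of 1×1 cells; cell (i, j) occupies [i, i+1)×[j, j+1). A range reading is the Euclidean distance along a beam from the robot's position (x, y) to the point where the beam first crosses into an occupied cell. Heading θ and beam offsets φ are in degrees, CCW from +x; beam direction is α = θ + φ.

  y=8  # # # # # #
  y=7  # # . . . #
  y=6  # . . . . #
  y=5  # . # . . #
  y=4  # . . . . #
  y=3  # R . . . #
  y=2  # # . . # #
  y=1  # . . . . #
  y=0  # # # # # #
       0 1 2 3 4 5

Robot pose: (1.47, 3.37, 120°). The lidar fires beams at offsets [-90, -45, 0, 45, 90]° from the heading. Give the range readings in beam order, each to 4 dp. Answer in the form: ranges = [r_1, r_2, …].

beam 1: φ=-90°, α=30°
  dir = (cos 30°, sin 30°) = (0.8660, 0.5000); from cell (1,3)
  next x-line at t=0.6120, next y-line at t=1.2600; Δt_x=1.1547, Δt_y=2.0000
    x: enter (2,3) at t=0.6120
    y: enter (2,4) at t=1.2600
    x: enter (3,4) at t=1.7667
    x: enter (4,4) at t=2.9214
    y: enter (4,5) at t=3.2600
    x: enter (5,5) at t=4.0761 ← occupied
  → r_1 = 4.0761
beam 2: φ=-45°, α=75°
  dir = (cos 75°, sin 75°) = (0.2588, 0.9659); from cell (1,3)
  next x-line at t=2.0478, next y-line at t=0.6522; Δt_x=3.8637, Δt_y=1.0353
    y: enter (1,4) at t=0.6522
    y: enter (1,5) at t=1.6875
    x: enter (2,5) at t=2.0478 ← occupied
  → r_2 = 2.0478
beam 3: φ=0°, α=120°
  dir = (cos 120°, sin 120°) = (-0.5000, 0.8660); from cell (1,3)
  next x-line at t=0.9400, next y-line at t=0.7275; Δt_x=2.0000, Δt_y=1.1547
    y: enter (1,4) at t=0.7275
    x: enter (0,4) at t=0.9400 ← occupied
  → r_3 = 0.9400
beam 4: φ=45°, α=165°
  dir = (cos 165°, sin 165°) = (-0.9659, 0.2588); from cell (1,3)
  next x-line at t=0.4866, next y-line at t=2.4341; Δt_x=1.0353, Δt_y=3.8637
    x: enter (0,3) at t=0.4866 ← occupied
  → r_4 = 0.4866
beam 5: φ=90°, α=210°
  dir = (cos 210°, sin 210°) = (-0.8660, -0.5000); from cell (1,3)
  next x-line at t=0.5427, next y-line at t=0.7400; Δt_x=1.1547, Δt_y=2.0000
    x: enter (0,3) at t=0.5427 ← occupied
  → r_5 = 0.5427

ranges = [4.0761, 2.0478, 0.9400, 0.4866, 0.5427]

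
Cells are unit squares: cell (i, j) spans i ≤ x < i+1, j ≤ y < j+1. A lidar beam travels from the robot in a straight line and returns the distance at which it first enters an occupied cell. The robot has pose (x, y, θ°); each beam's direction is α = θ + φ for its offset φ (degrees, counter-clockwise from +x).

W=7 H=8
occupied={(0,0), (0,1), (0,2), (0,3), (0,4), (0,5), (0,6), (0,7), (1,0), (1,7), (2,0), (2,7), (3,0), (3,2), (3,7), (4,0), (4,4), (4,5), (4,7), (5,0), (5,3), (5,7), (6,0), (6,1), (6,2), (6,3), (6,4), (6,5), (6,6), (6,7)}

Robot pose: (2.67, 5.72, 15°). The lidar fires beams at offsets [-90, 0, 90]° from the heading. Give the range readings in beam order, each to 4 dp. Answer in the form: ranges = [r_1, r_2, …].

beam 1: φ=-90°, α=285°
  direction (0.2588, -0.9659); cell (2,5); t to first gridline: x 1.2750, y 0.7454 (then +3.8637 / +1.0353)
    (2,4) via y @ 0.7454
    (3,4) via x @ 1.2750
    (3,3) via y @ 1.7807
    (3,2) via y @ 2.8160  # hit
  → r_1 = 2.8160
beam 2: φ=0°, α=15°
  direction (0.9659, 0.2588); cell (2,5); t to first gridline: x 0.3416, y 1.0818 (then +1.0353 / +3.8637)
    (3,5) via x @ 0.3416
    (3,6) via y @ 1.0818
    (4,6) via x @ 1.3769
    (5,6) via x @ 2.4122
    (6,6) via x @ 3.4475  # hit
  → r_2 = 3.4475
beam 3: φ=90°, α=105°
  direction (-0.2588, 0.9659); cell (2,5); t to first gridline: x 2.5887, y 0.2899 (then +3.8637 / +1.0353)
    (2,6) via y @ 0.2899
    (2,7) via y @ 1.3252  # hit
  → r_3 = 1.3252

ranges = [2.8160, 3.4475, 1.3252]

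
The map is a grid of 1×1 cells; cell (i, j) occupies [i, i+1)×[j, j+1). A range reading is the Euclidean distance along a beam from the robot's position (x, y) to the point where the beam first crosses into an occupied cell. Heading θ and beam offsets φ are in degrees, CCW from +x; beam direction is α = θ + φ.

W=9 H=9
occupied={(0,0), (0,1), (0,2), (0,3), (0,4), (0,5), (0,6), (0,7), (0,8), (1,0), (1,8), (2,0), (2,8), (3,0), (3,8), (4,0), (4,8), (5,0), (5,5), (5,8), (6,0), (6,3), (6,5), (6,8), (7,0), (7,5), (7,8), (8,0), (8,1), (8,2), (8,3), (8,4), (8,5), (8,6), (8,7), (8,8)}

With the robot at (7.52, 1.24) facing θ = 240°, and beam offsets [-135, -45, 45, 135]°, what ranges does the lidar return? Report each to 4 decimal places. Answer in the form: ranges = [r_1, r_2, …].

ranges = [2.0091, 0.9273, 0.2485, 0.4969]

beam 1: φ=-135°, α=105°
  cosα=-0.2588 sinα=0.9659 | (7,1) | tMaxX 2.0091 tMaxY 0.7868 | tΔX 3.8637 tΔY 1.0353
    t=0.7868 [y] (7,2)
    t=1.8221 [y] (7,3)
    t=2.0091 [x] (6,3) — stop
  → r_1 = 2.0091
beam 2: φ=-45°, α=195°
  cosα=-0.9659 sinα=-0.2588 | (7,1) | tMaxX 0.5383 tMaxY 0.9273 | tΔX 1.0353 tΔY 3.8637
    t=0.5383 [x] (6,1)
    t=0.9273 [y] (6,0) — stop
  → r_2 = 0.9273
beam 3: φ=45°, α=285°
  cosα=0.2588 sinα=-0.9659 | (7,1) | tMaxX 1.8546 tMaxY 0.2485 | tΔX 3.8637 tΔY 1.0353
    t=0.2485 [y] (7,0) — stop
  → r_3 = 0.2485
beam 4: φ=135°, α=15°
  cosα=0.9659 sinα=0.2588 | (7,1) | tMaxX 0.4969 tMaxY 2.9364 | tΔX 1.0353 tΔY 3.8637
    t=0.4969 [x] (8,1) — stop
  → r_4 = 0.4969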